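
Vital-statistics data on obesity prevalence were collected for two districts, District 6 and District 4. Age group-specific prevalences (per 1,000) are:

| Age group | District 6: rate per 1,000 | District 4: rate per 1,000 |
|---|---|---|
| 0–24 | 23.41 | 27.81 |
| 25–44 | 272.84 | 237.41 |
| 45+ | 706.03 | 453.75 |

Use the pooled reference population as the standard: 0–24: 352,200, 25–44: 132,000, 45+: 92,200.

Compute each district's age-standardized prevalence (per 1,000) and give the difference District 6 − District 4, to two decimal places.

45.78

Standard total = 576,400; weights = 0.6110, 0.2290, 0.1600.
District 6: 0.6110×23.41 + 0.2290×272.84 + 0.1600×706.03 = 189.7222 per 1,000.
District 4: 0.6110×27.81 + 0.2290×237.41 + 0.1600×453.75 = 143.9427 per 1,000.
Difference = 189.7222 − 143.9427 = 45.7795.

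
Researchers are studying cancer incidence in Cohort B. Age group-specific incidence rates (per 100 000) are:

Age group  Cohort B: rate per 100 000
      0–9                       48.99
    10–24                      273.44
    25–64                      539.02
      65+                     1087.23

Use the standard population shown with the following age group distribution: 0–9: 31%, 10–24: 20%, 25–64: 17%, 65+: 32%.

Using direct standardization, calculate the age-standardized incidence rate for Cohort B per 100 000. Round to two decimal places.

509.42

Standard weights: 0.31, 0.20, 0.17, 0.32.
Standardized rate: 0.3100×48.99 + 0.2000×273.44 + 0.1700×539.02 + 0.3200×1087.23 = 509.4219 per 100 000.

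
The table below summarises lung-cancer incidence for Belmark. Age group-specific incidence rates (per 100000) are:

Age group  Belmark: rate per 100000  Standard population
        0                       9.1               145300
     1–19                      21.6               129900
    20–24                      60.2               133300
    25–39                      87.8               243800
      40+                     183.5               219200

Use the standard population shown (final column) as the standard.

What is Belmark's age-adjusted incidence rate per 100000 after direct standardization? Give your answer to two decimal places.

84.66

Standard total = 871500; weights = 0.1667, 0.1491, 0.1530, 0.2797, 0.2515.
Standardized rate: 0.1667×9.1 + 0.1491×21.6 + 0.1530×60.2 + 0.2797×87.8 + 0.2515×183.5 = 84.6604 per 100000.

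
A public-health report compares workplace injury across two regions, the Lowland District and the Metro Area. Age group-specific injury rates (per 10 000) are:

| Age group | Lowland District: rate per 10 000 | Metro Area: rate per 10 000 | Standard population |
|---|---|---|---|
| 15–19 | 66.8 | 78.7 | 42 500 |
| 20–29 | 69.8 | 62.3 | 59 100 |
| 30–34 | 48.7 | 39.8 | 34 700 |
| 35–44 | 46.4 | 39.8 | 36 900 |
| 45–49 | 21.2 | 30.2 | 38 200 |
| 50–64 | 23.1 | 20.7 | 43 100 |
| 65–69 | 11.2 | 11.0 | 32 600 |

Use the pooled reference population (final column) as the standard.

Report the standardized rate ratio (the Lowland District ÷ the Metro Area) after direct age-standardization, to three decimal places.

1.021

Standard total = 287 100; weights = 0.1480, 0.2059, 0.1209, 0.1285, 0.1331, 0.1501, 0.1135.
The Lowland District: 0.1480×66.8 + 0.2059×69.8 + 0.1209×48.7 + 0.1285×46.4 + 0.1331×21.2 + 0.1501×23.1 + 0.1135×11.2 = 43.6670 per 10 000.
The Metro Area: 0.1480×78.7 + 0.2059×62.3 + 0.1209×39.8 + 0.1285×39.8 + 0.1331×30.2 + 0.1501×20.7 + 0.1135×11.0 = 42.7752 per 10 000.
Ratio = 43.6670 ÷ 42.7752 = 1.02085.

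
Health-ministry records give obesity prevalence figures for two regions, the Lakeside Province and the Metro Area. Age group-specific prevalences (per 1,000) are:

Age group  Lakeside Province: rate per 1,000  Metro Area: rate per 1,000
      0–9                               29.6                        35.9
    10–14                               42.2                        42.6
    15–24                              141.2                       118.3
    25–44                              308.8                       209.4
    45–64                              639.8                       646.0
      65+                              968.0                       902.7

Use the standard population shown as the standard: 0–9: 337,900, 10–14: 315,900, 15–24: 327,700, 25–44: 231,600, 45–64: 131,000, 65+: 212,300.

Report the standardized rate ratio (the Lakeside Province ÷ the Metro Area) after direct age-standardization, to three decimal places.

1.106

Standard total = 1,556,400; weights = 0.2171, 0.2030, 0.2105, 0.1488, 0.0842, 0.1364.
The Lakeside Province: 0.2171×29.6 + 0.2030×42.2 + 0.2105×141.2 + 0.1488×308.8 + 0.0842×639.8 + 0.1364×968.0 = 276.5628 per 1,000.
The Metro Area: 0.2171×35.9 + 0.2030×42.6 + 0.2105×118.3 + 0.1488×209.4 + 0.0842×646.0 + 0.1364×902.7 = 250.0136 per 1,000.
Ratio = 276.5628 ÷ 250.0136 = 1.10619.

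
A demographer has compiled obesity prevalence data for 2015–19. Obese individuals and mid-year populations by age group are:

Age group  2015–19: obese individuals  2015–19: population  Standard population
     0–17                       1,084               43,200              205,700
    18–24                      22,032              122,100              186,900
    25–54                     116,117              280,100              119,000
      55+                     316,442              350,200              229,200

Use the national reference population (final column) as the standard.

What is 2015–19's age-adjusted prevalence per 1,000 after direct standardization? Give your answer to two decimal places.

Age-specific rates per 1,000 for 2015–19: 25.093, 180.442, 414.556, 903.604.
Standard total = 740,800; weights = 0.2777, 0.2523, 0.1606, 0.3094.
Standardized rate: 0.2777×25.093 + 0.2523×180.442 + 0.1606×414.556 + 0.3094×903.604 = 398.6559 per 1,000.

398.66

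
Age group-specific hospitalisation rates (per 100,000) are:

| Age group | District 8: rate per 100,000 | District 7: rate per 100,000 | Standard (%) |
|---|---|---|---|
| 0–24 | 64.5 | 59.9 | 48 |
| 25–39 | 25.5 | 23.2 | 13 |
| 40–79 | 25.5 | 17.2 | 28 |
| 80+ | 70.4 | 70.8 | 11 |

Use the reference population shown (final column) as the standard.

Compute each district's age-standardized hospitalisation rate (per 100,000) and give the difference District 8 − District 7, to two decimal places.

4.79

Standard weights: 0.48, 0.13, 0.28, 0.11.
District 8: 0.4800×64.5 + 0.1300×25.5 + 0.2800×25.5 + 0.1100×70.4 = 49.1590 per 100,000.
District 7: 0.4800×59.9 + 0.1300×23.2 + 0.2800×17.2 + 0.1100×70.8 = 44.3720 per 100,000.
Difference = 49.1590 − 44.3720 = 4.7870.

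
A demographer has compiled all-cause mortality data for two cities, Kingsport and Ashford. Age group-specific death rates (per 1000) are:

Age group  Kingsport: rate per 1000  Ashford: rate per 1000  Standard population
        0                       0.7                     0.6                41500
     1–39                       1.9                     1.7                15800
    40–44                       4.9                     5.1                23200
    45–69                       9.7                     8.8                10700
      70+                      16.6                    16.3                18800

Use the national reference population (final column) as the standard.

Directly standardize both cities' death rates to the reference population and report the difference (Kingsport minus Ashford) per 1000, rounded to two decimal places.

Standard total = 110000; weights = 0.3773, 0.1436, 0.2109, 0.0973, 0.1709.
Kingsport: 0.3773×0.7 + 0.1436×1.9 + 0.2109×4.9 + 0.0973×9.7 + 0.1709×16.6 = 5.3511 per 1000.
Ashford: 0.3773×0.6 + 0.1436×1.7 + 0.2109×5.1 + 0.0973×8.8 + 0.1709×16.3 = 5.1880 per 1000.
Difference = 5.3511 − 5.1880 = 0.1631.

0.16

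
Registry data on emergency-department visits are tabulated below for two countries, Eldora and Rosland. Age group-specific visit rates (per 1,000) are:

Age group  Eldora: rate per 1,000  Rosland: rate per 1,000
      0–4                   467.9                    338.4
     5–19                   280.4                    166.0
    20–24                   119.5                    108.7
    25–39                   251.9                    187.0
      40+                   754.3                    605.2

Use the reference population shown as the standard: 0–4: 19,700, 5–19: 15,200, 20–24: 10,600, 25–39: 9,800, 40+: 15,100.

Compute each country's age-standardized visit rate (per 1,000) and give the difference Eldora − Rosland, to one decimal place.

Standard total = 70,400; weights = 0.2798, 0.2159, 0.1506, 0.1392, 0.2145.
Eldora: 0.2798×467.9 + 0.2159×280.4 + 0.1506×119.5 + 0.1392×251.9 + 0.2145×754.3 = 406.3205 per 1,000.
Rosland: 0.2798×338.4 + 0.2159×166.0 + 0.1506×108.7 + 0.1392×187.0 + 0.2145×605.2 = 302.7418 per 1,000.
Difference = 406.3205 − 302.7418 = 103.5787.

103.6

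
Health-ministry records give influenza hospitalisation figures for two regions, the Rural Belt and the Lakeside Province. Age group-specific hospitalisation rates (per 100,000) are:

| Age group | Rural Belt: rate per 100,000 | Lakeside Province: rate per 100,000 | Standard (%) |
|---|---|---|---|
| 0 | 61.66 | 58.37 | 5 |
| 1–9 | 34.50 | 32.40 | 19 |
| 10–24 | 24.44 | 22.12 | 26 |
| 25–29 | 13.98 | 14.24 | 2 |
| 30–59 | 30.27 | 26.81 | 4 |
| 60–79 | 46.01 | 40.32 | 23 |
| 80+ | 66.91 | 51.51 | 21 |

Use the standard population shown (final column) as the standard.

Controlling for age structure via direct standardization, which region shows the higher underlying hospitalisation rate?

Rural Belt

Standard weights: 0.05, 0.19, 0.26, 0.02, 0.04, 0.23, 0.21.
The Rural Belt: 0.0500×61.66 + 0.1900×34.50 + 0.2600×24.44 + 0.0200×13.98 + 0.0400×30.27 + 0.2300×46.01 + 0.2100×66.91 = 42.1162 per 100,000.
The Lakeside Province: 0.0500×58.37 + 0.1900×32.40 + 0.2600×22.12 + 0.0200×14.24 + 0.0400×26.81 + 0.2300×40.32 + 0.2100×51.51 = 36.2736 per 100,000.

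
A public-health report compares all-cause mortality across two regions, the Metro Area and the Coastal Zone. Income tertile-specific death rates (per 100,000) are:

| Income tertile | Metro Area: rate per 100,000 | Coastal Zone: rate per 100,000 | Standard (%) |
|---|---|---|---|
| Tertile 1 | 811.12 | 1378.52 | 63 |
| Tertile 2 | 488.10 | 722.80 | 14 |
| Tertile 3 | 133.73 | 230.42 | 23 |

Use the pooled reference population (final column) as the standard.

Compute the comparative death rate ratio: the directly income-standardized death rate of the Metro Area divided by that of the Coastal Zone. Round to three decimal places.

0.597

Standard weights: 0.63, 0.14, 0.23.
The Metro Area: 0.6300×811.12 + 0.1400×488.10 + 0.2300×133.73 = 610.0975 per 100,000.
The Coastal Zone: 0.6300×1378.52 + 0.1400×722.80 + 0.2300×230.42 = 1022.6562 per 100,000.
Ratio = 610.0975 ÷ 1022.6562 = 0.59658.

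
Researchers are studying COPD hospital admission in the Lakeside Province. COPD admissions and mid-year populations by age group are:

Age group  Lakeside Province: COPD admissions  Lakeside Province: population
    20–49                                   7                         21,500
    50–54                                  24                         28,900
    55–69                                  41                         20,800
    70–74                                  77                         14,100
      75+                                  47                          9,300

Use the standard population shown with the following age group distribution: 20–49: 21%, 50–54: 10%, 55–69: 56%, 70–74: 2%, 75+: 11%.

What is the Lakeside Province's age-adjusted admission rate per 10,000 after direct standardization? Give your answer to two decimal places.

19.20

Age-specific rates per 10,000 for the Lakeside Province: 3.26, 8.30, 19.71, 54.61, 50.54.
Standard weights: 0.21, 0.10, 0.56, 0.02, 0.11.
Standardized rate: 0.2100×3.26 + 0.1000×8.30 + 0.5600×19.71 + 0.0200×54.61 + 0.1100×50.54 = 19.2040 per 10,000.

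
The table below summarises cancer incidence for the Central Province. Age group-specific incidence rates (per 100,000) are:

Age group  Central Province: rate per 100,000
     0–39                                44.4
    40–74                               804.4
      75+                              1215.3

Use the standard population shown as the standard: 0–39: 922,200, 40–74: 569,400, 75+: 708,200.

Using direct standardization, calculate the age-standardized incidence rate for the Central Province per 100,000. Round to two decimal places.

618.08

Standard total = 2,199,800; weights = 0.4192, 0.2588, 0.3219.
Standardized rate: 0.4192×44.4 + 0.2588×804.4 + 0.3219×1215.3 = 618.0773 per 100,000.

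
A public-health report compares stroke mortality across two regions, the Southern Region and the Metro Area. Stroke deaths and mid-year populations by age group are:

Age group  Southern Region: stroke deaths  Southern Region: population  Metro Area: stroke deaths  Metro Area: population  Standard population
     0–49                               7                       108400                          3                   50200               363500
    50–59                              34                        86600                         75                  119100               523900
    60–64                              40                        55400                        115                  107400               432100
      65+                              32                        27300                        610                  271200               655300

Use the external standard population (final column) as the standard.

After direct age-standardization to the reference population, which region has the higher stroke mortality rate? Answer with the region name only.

Age-specific rates per 100000 for the Southern Region: 6.46, 39.26, 72.20, 117.22.
For the Metro Area: 5.98, 62.97, 107.08, 224.93.
Standard total = 1974800; weights = 0.1841, 0.2653, 0.2188, 0.3318.
The Southern Region: 0.1841×6.46 + 0.2653×39.26 + 0.2188×72.20 + 0.3318×117.22 = 66.2986 per 100000.
The Metro Area: 0.1841×5.98 + 0.2653×62.97 + 0.2188×107.08 + 0.3318×224.93 = 115.8727 per 100000.

Metro Area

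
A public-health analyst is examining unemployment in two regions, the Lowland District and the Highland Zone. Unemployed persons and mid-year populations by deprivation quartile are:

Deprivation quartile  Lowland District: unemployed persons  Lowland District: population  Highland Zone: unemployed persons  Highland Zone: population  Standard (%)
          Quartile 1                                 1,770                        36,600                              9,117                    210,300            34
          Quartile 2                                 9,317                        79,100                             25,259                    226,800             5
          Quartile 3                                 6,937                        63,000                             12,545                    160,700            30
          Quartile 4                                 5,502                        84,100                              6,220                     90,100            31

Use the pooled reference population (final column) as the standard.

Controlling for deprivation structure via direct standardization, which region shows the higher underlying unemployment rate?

Deprivation-specific rates per 1,000 for the Lowland District: 48.361, 117.788, 110.111, 65.422.
For the Highland Zone: 43.352, 111.371, 78.065, 69.034.
Standard weights: 0.34, 0.05, 0.30, 0.31.
The Lowland District: 0.3400×48.361 + 0.0500×117.788 + 0.3000×110.111 + 0.3100×65.422 = 75.6462 per 1,000.
The Highland Zone: 0.3400×43.352 + 0.0500×111.371 + 0.3000×78.065 + 0.3100×69.034 = 65.1284 per 1,000.

Lowland District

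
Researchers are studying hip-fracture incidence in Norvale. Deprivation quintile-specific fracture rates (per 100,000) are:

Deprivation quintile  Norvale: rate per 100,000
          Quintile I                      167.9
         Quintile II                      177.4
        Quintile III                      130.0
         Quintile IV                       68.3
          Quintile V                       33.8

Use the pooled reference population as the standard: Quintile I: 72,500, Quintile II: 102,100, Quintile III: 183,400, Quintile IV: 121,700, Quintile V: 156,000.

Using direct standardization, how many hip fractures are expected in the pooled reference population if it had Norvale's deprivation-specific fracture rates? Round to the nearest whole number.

677

Expected hip fractures = Σ (standard pop × deprivation-specific rate ÷ 100,000)
= 72,500×167.9/100,000 + 102,100×177.4/100,000 + 183,400×130.0/100,000 + 121,700×68.3/100,000 + 156,000×33.8/100,000
= 121.73 + 181.13 + 238.42 + 83.12 + 52.73 = 677.12.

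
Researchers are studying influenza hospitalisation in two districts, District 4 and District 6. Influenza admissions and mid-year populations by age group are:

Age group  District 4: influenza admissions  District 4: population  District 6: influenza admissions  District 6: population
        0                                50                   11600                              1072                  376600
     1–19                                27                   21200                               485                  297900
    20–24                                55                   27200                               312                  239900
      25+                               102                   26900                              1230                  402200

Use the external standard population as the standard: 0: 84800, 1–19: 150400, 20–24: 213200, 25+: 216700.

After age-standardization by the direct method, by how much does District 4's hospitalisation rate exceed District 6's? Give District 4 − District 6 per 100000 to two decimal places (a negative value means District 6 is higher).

57.68

Age-specific rates per 100000 for District 4: 431.03, 127.36, 202.21, 379.18.
For District 6: 284.65, 162.81, 130.05, 305.82.
Standard total = 665100; weights = 0.1275, 0.2261, 0.3206, 0.3258.
District 4: 0.1275×431.03 + 0.2261×127.36 + 0.3206×202.21 + 0.3258×379.18 = 272.1177 per 100000.
District 6: 0.1275×284.65 + 0.2261×162.81 + 0.3206×130.05 + 0.3258×305.82 = 214.4383 per 100000.
Difference = 272.1177 − 214.4383 = 57.6795.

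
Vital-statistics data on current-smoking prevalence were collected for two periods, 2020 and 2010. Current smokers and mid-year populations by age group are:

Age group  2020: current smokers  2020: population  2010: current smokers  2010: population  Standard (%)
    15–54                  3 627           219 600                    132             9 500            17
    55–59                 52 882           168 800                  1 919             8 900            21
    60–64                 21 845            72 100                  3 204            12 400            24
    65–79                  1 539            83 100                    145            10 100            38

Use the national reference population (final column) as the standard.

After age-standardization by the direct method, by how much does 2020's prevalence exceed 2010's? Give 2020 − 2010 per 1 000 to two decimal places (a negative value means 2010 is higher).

33.24

Age-specific rates per 1 000 for 2020: 16.516, 313.282, 302.982, 18.520.
For 2010: 13.895, 215.618, 258.387, 14.356.
Standard weights: 0.17, 0.21, 0.24, 0.38.
2020: 0.1700×16.516 + 0.2100×313.282 + 0.2400×302.982 + 0.3800×18.520 = 148.3502 per 1 000.
2010: 0.1700×13.895 + 0.2100×215.618 + 0.2400×258.387 + 0.3800×14.356 = 115.1102 per 1 000.
Difference = 148.3502 − 115.1102 = 33.2400.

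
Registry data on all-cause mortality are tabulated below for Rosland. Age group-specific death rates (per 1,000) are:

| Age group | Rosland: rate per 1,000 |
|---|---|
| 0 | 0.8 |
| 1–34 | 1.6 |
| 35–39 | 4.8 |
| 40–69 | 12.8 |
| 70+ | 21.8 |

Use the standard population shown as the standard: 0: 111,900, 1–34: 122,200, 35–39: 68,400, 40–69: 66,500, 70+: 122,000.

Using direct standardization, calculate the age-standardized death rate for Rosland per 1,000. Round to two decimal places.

Standard total = 491,000; weights = 0.2279, 0.2489, 0.1393, 0.1354, 0.2485.
Standardized rate: 0.2279×0.8 + 0.2489×1.6 + 0.1393×4.8 + 0.1354×12.8 + 0.2485×21.8 = 8.3995 per 1,000.

8.40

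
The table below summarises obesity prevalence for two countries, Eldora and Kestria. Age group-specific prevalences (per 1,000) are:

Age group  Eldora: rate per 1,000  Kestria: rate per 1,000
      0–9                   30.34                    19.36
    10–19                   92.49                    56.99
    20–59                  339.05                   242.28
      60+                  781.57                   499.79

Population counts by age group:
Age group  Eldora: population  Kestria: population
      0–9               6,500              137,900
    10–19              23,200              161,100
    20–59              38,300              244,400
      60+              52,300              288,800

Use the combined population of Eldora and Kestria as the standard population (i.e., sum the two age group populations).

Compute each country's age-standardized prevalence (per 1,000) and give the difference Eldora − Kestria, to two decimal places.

Combined standard total = 952,500; weights = 0.1516, 0.1935, 0.2968, 0.3581.
Eldora: 0.1516×30.34 + 0.1935×92.49 + 0.2968×339.05 + 0.3581×781.57 = 403.0131 per 1,000.
Kestria: 0.1516×19.36 + 0.1935×56.99 + 0.2968×242.28 + 0.3581×499.79 = 264.8501 per 1,000.
Difference = 403.0131 − 264.8501 = 138.1629.

138.16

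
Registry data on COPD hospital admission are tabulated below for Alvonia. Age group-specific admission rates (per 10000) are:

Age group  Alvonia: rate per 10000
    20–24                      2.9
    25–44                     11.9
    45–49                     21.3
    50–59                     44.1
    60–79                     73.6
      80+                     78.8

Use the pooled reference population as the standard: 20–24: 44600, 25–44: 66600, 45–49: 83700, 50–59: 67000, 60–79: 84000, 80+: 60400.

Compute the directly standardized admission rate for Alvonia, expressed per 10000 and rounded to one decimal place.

Standard total = 406300; weights = 0.1098, 0.1639, 0.2060, 0.1649, 0.2067, 0.1487.
Standardized rate: 0.1098×2.9 + 0.1639×11.9 + 0.2060×21.3 + 0.1649×44.1 + 0.2067×73.6 + 0.1487×78.8 = 40.8597 per 10000.

40.9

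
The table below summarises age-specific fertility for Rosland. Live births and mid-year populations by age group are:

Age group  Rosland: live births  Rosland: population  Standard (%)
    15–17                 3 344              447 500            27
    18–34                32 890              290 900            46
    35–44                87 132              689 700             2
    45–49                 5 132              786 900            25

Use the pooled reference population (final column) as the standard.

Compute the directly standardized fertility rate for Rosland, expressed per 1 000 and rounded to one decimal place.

Age-specific rates per 1 000 for Rosland: 7.473, 113.063, 126.333, 6.522.
Standard weights: 0.27, 0.46, 0.02, 0.25.
Standardized rate: 0.2700×7.473 + 0.4600×113.063 + 0.0200×126.333 + 0.2500×6.522 = 58.1837 per 1 000.

58.2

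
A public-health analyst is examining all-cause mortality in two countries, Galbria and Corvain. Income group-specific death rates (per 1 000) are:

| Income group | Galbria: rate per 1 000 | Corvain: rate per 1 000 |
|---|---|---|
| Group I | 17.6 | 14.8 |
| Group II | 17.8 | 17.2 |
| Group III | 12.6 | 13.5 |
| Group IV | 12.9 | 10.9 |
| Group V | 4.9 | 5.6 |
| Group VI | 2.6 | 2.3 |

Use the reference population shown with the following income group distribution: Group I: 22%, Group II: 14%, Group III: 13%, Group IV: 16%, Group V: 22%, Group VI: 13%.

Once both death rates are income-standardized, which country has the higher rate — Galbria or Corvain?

Galbria

Standard weights: 0.22, 0.14, 0.13, 0.16, 0.22, 0.13.
Galbria: 0.2200×17.6 + 0.1400×17.8 + 0.1300×12.6 + 0.1600×12.9 + 0.2200×4.9 + 0.1300×2.6 = 11.4820 per 1 000.
Corvain: 0.2200×14.8 + 0.1400×17.2 + 0.1300×13.5 + 0.1600×10.9 + 0.2200×5.6 + 0.1300×2.3 = 10.6940 per 1 000.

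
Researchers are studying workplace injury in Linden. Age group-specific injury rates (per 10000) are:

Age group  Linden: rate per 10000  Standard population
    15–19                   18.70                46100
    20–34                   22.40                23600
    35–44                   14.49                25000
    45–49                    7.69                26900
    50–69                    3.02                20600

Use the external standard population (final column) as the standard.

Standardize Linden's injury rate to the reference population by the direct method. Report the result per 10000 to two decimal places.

Standard total = 142200; weights = 0.3242, 0.1660, 0.1758, 0.1892, 0.1449.
Standardized rate: 0.3242×18.70 + 0.1660×22.40 + 0.1758×14.49 + 0.1892×7.69 + 0.1449×3.02 = 14.2196 per 10000.

14.22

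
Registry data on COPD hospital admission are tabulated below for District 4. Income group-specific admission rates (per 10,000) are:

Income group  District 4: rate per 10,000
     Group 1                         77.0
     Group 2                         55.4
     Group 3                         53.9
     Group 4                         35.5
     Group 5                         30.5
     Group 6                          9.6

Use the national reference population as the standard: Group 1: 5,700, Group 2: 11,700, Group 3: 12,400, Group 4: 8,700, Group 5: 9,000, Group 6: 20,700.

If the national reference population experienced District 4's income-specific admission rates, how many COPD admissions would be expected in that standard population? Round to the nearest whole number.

Expected COPD admissions = Σ (standard pop × income-specific rate ÷ 10,000)
= 5,700×77.0/10,000 + 11,700×55.4/10,000 + 12,400×53.9/10,000 + 8,700×35.5/10,000 + 9,000×30.5/10,000 + 20,700×9.6/10,000
= 43.89 + 64.82 + 66.84 + 30.89 + 27.45 + 19.87 = 253.75.

254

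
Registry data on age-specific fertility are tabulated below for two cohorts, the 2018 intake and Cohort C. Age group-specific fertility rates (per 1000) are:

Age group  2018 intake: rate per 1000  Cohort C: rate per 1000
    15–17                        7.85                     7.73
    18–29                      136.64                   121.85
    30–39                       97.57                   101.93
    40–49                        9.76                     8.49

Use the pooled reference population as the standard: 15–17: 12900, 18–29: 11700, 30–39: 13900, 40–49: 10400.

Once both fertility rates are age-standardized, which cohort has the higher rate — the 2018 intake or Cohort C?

Standard total = 48900; weights = 0.2638, 0.2393, 0.2843, 0.2127.
The 2018 intake: 0.2638×7.85 + 0.2393×136.64 + 0.2843×97.57 + 0.2127×9.76 = 64.5742 per 1000.
Cohort C: 0.2638×7.73 + 0.2393×121.85 + 0.2843×101.93 + 0.2127×8.49 = 61.9731 per 1000.

2018 intake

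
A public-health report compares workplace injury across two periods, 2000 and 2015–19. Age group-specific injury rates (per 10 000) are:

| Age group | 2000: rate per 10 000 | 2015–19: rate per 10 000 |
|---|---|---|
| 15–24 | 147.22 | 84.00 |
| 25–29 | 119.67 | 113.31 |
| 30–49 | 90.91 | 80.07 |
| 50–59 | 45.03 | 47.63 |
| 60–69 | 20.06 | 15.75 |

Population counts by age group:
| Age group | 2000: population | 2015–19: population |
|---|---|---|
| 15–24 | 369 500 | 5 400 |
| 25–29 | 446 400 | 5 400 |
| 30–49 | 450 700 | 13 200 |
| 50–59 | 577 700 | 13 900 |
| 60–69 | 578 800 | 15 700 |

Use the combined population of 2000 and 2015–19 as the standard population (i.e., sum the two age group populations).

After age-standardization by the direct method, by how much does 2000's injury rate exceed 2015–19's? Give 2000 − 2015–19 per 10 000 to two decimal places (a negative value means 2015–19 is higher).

Combined standard total = 2 476 700; weights = 0.1514, 0.1824, 0.1873, 0.2389, 0.2400.
2000: 0.1514×147.22 + 0.1824×119.67 + 0.1873×90.91 + 0.2389×45.03 + 0.2400×20.06 = 76.7143 per 10 000.
2015–19: 0.1514×84.00 + 0.1824×113.31 + 0.1873×80.07 + 0.2389×47.63 + 0.2400×15.75 = 63.5405 per 10 000.
Difference = 76.7143 − 63.5405 = 13.1738.

13.17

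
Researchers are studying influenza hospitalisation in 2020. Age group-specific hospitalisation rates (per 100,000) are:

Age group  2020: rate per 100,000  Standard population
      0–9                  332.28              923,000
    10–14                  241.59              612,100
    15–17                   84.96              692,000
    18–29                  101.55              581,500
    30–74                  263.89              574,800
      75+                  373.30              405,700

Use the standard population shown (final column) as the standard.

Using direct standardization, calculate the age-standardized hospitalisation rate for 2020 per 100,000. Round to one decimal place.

Standard total = 3,789,100; weights = 0.2436, 0.1615, 0.1826, 0.1535, 0.1517, 0.1071.
Standardized rate: 0.2436×332.28 + 0.1615×241.59 + 0.1826×84.96 + 0.1535×101.55 + 0.1517×263.89 + 0.1071×373.30 = 231.0699 per 100,000.

231.1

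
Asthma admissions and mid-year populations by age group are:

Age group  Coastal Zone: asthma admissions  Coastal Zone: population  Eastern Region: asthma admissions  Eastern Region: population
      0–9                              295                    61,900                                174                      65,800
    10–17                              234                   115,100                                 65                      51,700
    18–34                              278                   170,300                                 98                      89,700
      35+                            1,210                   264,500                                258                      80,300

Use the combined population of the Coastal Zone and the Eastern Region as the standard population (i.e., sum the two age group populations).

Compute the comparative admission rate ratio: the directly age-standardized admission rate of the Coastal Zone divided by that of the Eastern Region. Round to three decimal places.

1.521

Age-specific rates per 10,000 for the Coastal Zone: 47.66, 20.33, 16.32, 45.75.
For the Eastern Region: 26.44, 12.57, 10.93, 32.13.
Combined standard total = 899,300; weights = 0.1420, 0.1855, 0.2891, 0.3834.
The Coastal Zone: 0.1420×47.66 + 0.1855×20.33 + 0.2891×16.32 + 0.3834×45.75 = 32.7974 per 10,000.
The Eastern Region: 0.1420×26.44 + 0.1855×12.57 + 0.2891×10.93 + 0.3834×32.13 = 21.5643 per 10,000.
Ratio = 32.7974 ÷ 21.5643 = 1.52091.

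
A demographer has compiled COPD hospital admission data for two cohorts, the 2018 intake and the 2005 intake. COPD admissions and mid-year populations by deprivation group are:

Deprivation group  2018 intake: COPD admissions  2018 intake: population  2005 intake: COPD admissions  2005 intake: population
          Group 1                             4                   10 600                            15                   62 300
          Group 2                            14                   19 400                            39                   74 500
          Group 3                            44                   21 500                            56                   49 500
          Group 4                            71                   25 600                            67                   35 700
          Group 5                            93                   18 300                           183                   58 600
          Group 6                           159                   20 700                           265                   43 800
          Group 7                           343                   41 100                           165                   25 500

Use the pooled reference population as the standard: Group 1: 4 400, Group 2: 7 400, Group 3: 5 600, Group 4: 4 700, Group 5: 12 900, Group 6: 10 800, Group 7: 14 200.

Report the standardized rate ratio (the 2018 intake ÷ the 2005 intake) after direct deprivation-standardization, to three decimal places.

Deprivation-specific rates per 10 000 for the 2018 intake: 3.77, 7.22, 20.47, 27.73, 50.82, 76.81, 83.45.
For the 2005 intake: 2.41, 5.23, 11.31, 18.77, 31.23, 60.50, 64.71.
Standard total = 60 000; weights = 0.0733, 0.1233, 0.0933, 0.0783, 0.2150, 0.1800, 0.2367.
The 2018 intake: 0.0733×3.77 + 0.1233×7.22 + 0.0933×20.47 + 0.0783×27.73 + 0.2150×50.82 + 0.1800×76.81 + 0.2367×83.45 = 49.7527 per 10 000.
The 2005 intake: 0.0733×2.41 + 0.1233×5.23 + 0.0933×11.31 + 0.0783×18.77 + 0.2150×31.23 + 0.1800×60.50 + 0.2367×64.71 = 36.2665 per 10 000.
Ratio = 49.7527 ÷ 36.2665 = 1.37186.

1.372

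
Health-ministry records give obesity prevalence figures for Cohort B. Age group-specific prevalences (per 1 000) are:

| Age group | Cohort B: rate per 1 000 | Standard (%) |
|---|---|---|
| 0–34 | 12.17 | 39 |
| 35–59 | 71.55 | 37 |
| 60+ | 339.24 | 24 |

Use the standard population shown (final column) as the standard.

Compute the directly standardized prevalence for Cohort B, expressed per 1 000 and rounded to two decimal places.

112.64

Standard weights: 0.39, 0.37, 0.24.
Standardized rate: 0.3900×12.17 + 0.3700×71.55 + 0.2400×339.24 = 112.6374 per 1 000.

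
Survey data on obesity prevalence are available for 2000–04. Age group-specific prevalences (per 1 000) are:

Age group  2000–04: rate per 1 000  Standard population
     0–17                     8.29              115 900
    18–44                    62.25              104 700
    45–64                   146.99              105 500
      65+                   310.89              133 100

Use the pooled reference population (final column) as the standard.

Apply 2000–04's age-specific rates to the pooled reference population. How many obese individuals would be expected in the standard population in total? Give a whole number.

Expected obese individuals = Σ (standard pop × age-specific rate ÷ 1 000)
= 115 900×8.29/1 000 + 104 700×62.25/1 000 + 105 500×146.99/1 000 + 133 100×310.89/1 000
= 960.81 + 6517.57 + 15507.45 + 41379.46 = 64365.29.

64365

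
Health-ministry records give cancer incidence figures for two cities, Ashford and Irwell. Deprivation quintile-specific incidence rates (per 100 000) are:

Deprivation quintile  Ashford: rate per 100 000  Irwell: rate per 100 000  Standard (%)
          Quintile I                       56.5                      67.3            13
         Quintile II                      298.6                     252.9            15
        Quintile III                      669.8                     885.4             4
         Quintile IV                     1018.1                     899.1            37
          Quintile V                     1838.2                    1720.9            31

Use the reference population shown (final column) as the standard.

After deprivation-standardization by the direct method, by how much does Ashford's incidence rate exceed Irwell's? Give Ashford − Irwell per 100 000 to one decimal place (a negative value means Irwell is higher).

77.2

Standard weights: 0.13, 0.15, 0.04, 0.37, 0.31.
Ashford: 0.1300×56.5 + 0.1500×298.6 + 0.0400×669.8 + 0.3700×1018.1 + 0.3100×1838.2 = 1025.4660 per 100 000.
Irwell: 0.1300×67.3 + 0.1500×252.9 + 0.0400×885.4 + 0.3700×899.1 + 0.3100×1720.9 = 948.2460 per 100 000.
Difference = 1025.4660 − 948.2460 = 77.2200.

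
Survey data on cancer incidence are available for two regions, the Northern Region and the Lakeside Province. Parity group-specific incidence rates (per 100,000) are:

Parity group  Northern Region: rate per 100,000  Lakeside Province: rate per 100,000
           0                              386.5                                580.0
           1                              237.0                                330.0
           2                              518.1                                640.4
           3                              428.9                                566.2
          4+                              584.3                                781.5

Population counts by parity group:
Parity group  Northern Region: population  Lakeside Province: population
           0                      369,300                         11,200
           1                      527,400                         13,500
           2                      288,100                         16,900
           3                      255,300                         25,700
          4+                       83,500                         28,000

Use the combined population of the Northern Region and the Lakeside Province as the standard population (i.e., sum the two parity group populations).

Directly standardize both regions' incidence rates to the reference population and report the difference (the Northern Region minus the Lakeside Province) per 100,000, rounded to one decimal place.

Combined standard total = 1,618,900; weights = 0.2350, 0.3341, 0.1884, 0.1736, 0.0689.
The Northern Region: 0.2350×386.5 + 0.3341×237.0 + 0.1884×518.1 + 0.1736×428.9 + 0.0689×584.3 = 382.3259 per 100,000.
The Lakeside Province: 0.2350×580.0 + 0.3341×330.0 + 0.1884×640.4 + 0.1736×566.2 + 0.0689×781.5 = 519.3332 per 100,000.
Difference = 382.3259 − 519.3332 = -137.0073.

-137.0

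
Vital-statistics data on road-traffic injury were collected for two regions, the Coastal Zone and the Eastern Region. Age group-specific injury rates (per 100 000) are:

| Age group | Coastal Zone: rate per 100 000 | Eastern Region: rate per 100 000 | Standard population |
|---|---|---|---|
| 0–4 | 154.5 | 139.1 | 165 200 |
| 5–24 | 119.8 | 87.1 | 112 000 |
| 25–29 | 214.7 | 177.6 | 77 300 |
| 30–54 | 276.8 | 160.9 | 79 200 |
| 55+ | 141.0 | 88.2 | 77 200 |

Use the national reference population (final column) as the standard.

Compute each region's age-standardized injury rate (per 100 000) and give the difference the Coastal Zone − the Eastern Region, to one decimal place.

43.7

Standard total = 510 900; weights = 0.3234, 0.2192, 0.1513, 0.1550, 0.1511.
The Coastal Zone: 0.3234×154.5 + 0.2192×119.8 + 0.1513×214.7 + 0.1550×276.8 + 0.1511×141.0 = 172.9205 per 100 000.
The Eastern Region: 0.3234×139.1 + 0.2192×87.1 + 0.1513×177.6 + 0.1550×160.9 + 0.1511×88.2 = 129.2138 per 100 000.
Difference = 172.9205 − 129.2138 = 43.7067.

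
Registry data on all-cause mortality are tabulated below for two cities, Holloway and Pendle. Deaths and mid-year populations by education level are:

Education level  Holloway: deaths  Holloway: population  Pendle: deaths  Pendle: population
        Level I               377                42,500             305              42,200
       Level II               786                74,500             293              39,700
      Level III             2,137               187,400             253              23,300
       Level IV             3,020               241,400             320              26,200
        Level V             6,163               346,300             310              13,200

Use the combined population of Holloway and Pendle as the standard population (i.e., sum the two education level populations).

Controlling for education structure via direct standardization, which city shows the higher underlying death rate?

Pendle

Education-specific rates per 100,000 for Holloway: 887.06, 1055.03, 1140.34, 1251.04, 1779.67.
For Pendle: 722.75, 738.04, 1085.84, 1221.37, 2348.48.
Combined standard total = 1,036,700; weights = 0.0817, 0.1102, 0.2032, 0.2581, 0.3468.
Holloway: 0.0817×887.06 + 0.1102×1055.03 + 0.2032×1140.34 + 0.2581×1251.04 + 0.3468×1779.67 = 1360.5262 per 100,000.
Pendle: 0.0817×722.75 + 0.1102×738.04 + 0.2032×1085.84 + 0.2581×1221.37 + 0.3468×2348.48 = 1490.6977 per 100,000.
The crude rates (1399.28 vs 1024.20) would put Holloway higher, but that reflects its education composition; once standardized to a common education structure, Pendle has the higher underlying rate.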